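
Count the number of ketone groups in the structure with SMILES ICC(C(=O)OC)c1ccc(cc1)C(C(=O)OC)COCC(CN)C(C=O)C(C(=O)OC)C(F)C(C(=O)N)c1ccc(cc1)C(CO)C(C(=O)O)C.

Reading the structure from left to right:
  ICH2: halogen on an sp³ carbon → alkyl halide.
  CH(COOCH3): pendant –COOCH3: carbonyl C bonded to C and –OCH3 → ester.
  C6H4: para-disubstituted benzene ring → arene.
  CH(COOCH3): pendant –COOCH3: carbonyl C bonded to C and –OCH3 → ester.
  CH2OCH2: C–O–C with sp³ carbons on both sides and no adjacent C=O → ether.
  CH(CH2NH2): pendant –CH2NH2: N on sp³ C, no adjacent C=O → amine.
  CH(CHO): pendant –CHO: carbonyl C bonded to C and H → aldehyde.
  CH(COOCH3): pendant –COOCH3: carbonyl C bonded to C and –OCH3 → ester.
  CH(F): halogen on an sp³ carbon → alkyl halide.
  CH(CONH2): pendant –CONH2: carbonyl C bonded to C and N → amide.
  C6H4: para-disubstituted benzene ring → arene.
  CH(CH2OH): pendant –CH2OH on an sp³ backbone C → alcohol.
  CH(COOH): pendant –COOH: carbonyl C bonded to C and –OH → carboxylic acid.
No segment is a ketone: CH(COOCH3) is ester, not ketone; CH(COOCH3) is ester, not ketone; CH(CHO) is aldehyde, not ketone. → 0.

0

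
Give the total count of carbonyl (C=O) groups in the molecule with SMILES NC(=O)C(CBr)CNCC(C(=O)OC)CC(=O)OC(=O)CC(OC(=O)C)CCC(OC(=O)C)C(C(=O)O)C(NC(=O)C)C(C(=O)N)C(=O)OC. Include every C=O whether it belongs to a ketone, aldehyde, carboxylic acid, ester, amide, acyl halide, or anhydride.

H2NCO: amide, 1 C=O (running total 1).
CH(COOCH3): ester, 1 C=O (running total 2).
CH2CO-O-COCH2: anhydride, 2 C=O (running total 4).
CH(OCOCH3): ester, 1 C=O (running total 5).
CH(OCOCH3): ester, 1 C=O (running total 6).
CH(COOH): carboxylic acid, 1 C=O (running total 7).
CH(NHCOCH3): amide, 1 C=O (running total 8).
CH(CONH2): amide, 1 C=O (running total 9).
COOCH3: ester, 1 C=O (running total 10).

10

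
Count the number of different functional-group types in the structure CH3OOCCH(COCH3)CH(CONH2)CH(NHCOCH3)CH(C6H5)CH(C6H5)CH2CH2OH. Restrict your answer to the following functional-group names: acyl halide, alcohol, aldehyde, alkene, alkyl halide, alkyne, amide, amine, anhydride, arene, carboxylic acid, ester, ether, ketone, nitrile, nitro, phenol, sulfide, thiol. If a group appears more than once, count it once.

5

Reading the structure from left to right:
  CH3OOC: CH3O–C(=O)–: carbonyl C bonded to C and to –OCH3 → ester (not ketone + ether).
  CH(COCH3): pendant –COCH3: carbonyl C bonded to two carbons → ketone.
  CH(CONH2): pendant –CONH2: carbonyl C bonded to C and N → amide.
  CH(NHCOCH3): pendant –NHC(=O)CH3: N bonded to a carbonyl → amide (not amine).
  CH(C6H5): pendant –C6H5: benzene ring → arene.
  CH(C6H5): pendant –C6H5: benzene ring → arene.
  CH2OH: –OH on an sp³ carbon → alcohol.
Distinct types present: alcohol, amide, arene, ester, ketone.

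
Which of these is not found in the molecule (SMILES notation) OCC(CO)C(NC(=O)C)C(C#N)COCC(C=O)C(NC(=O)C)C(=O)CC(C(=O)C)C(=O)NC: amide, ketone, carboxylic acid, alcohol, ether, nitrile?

carboxylic acid

nitrile: present (CH(CN) — pendant –C≡N: nitrile).
ketone: present (CO — –C(=O)– with carbon on both sides → ketone).
ether: present (CH2OCH2 — C–O–C with sp³ carbons on both sides and no adjacent C=O → ether).
alcohol: present (HOCH2 — HO– on an sp³ carbon → alcohol).
amide: present (CH(NHCOCH3) — pendant –NHC(=O)CH3: N bonded to a carbonyl → amide (not amine)).
carboxylic acid: absent. In each of CH(NHCOCH3) and CONHCH3, the carbonyl is bonded to nitrogen, not to –OH; that is an amide.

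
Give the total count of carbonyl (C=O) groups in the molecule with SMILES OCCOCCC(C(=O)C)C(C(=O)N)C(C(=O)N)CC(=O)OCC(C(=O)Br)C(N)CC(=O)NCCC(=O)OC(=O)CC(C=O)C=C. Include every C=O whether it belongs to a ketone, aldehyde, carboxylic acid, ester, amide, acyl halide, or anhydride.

CH(COCH3): ketone, 1 C=O (running total 1).
CH(CONH2): amide, 1 C=O (running total 2).
CH(CONH2): amide, 1 C=O (running total 3).
CH2COOCH2: ester, 1 C=O (running total 4).
CH(COBr): acyl halide, 1 C=O (running total 5).
CH2CONHCH2: amide, 1 C=O (running total 6).
CH2CO-O-COCH2: anhydride, 2 C=O (running total 8).
CH(CHO): aldehyde, 1 C=O (running total 9).

9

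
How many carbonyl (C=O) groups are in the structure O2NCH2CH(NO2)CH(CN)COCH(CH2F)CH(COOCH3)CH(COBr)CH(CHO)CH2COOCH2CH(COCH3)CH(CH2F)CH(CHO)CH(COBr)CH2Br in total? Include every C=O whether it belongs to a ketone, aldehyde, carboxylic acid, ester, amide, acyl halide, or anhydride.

CO: ketone, 1 C=O (running total 1).
CH(COOCH3): ester, 1 C=O (running total 2).
CH(COBr): acyl halide, 1 C=O (running total 3).
CH(CHO): aldehyde, 1 C=O (running total 4).
CH2COOCH2: ester, 1 C=O (running total 5).
CH(COCH3): ketone, 1 C=O (running total 6).
CH(CHO): aldehyde, 1 C=O (running total 7).
CH(COBr): acyl halide, 1 C=O (running total 8).

8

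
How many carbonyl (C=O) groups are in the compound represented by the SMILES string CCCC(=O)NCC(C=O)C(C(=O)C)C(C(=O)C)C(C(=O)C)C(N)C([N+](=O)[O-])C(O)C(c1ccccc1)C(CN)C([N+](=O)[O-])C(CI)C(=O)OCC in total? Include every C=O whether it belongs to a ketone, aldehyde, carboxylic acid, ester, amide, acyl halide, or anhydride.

CH2CONHCH2: amide, 1 C=O (running total 1).
CH(CHO): aldehyde, 1 C=O (running total 2).
CH(COCH3): ketone, 1 C=O (running total 3).
CH(COCH3): ketone, 1 C=O (running total 4).
CH(COCH3): ketone, 1 C=O (running total 5).
COOCH2CH3: ester, 1 C=O (running total 6).

6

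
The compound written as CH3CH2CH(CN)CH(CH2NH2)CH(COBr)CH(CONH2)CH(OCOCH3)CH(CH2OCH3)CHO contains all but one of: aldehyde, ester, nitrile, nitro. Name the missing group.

nitro

ester: present (CH(OCOCH3) — pendant –OC(=O)CH3: an acyloxy group → ester).
aldehyde: present (CHO — terminal –CHO: carbonyl C bonded to H and C → aldehyde).
nitrile: present (CH(CN) — pendant –C≡N: nitrile).
nitro: no segment matches this pattern.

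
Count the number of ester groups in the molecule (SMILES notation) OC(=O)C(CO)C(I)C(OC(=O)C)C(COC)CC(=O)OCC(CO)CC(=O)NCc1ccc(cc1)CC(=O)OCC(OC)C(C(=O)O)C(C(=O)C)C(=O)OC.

Taking each segment in turn:
  HOOC: –COOH: carbonyl C bonded to –OH and C → carboxylic acid (the –OH is not a separate alcohol).
  CH(CH2OH): pendant –CH2OH on an sp³ backbone C → alcohol.
  CH(I): halogen on an sp³ carbon → alkyl halide.
  CH(OCOCH3): pendant –OC(=O)CH3: an acyloxy group → ester.
  CH(CH2OCH3): pendant –CH2OCH3: C–O–C linkage → ether.
  CH2COOCH2: –C(=O)–O–C with C on the carbonyl side → ester.
  CH(CH2OH): pendant –CH2OH on an sp³ backbone C → alcohol.
  CH2CONHCH2: –C(=O)–N– linkage → amide (the N is not an amine).
  C6H4: para-disubstituted benzene ring → arene.
  CH2COOCH2: –C(=O)–O–C with C on the carbonyl side → ester.
  CH(OCH3): pendant –OCH3: C–O–C with sp³ C, no adjacent C=O → ether.
  CH(COOH): pendant –COOH: carbonyl C bonded to C and –OH → carboxylic acid.
  CH(COCH3): pendant –COCH3: carbonyl C bonded to two carbons → ketone.
  COOCH3: –C(=O)OCH3: carbonyl C bonded to C and to –OCH3 → ester (not ketone + ether).
Ester appears at: CH(OCOCH3), CH2COOCH2, CH2COOCH2, COOCH3 → 4.

4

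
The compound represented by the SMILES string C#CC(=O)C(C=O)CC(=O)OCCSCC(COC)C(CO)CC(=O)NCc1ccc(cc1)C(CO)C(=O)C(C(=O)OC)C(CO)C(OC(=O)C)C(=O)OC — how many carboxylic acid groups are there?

0

Reading the structure from left to right:
  HC≡C: C≡C triple bond → alkyne.
  CO: –C(=O)– with carbon on both sides → ketone.
  CH(CHO): pendant –CHO: carbonyl C bonded to C and H → aldehyde.
  CH2COOCH2: –C(=O)–O–C with C on the carbonyl side → ester.
  CH2SCH2: C–S–C linkage → sulfide (thioether).
  CH(CH2OCH3): pendant –CH2OCH3: C–O–C linkage → ether.
  CH(CH2OH): pendant –CH2OH on an sp³ backbone C → alcohol.
  CH2CONHCH2: –C(=O)–N– linkage → amide (the N is not an amine).
  C6H4: para-disubstituted benzene ring → arene.
  CH(CH2OH): pendant –CH2OH on an sp³ backbone C → alcohol.
  CO: –C(=O)– with carbon on both sides → ketone.
  CH(COOCH3): pendant –COOCH3: carbonyl C bonded to C and –OCH3 → ester.
  CH(CH2OH): pendant –CH2OH on an sp³ backbone C → alcohol.
  CH(OCOCH3): pendant –OC(=O)CH3: an acyloxy group → ester.
  COOCH3: –C(=O)OCH3: carbonyl C bonded to C and to –OCH3 → ester (not ketone + ether).
No segment is a carboxylic acid: CH(CHO) is aldehyde, not carboxylic acid; CH2COOCH2 is ester, not carboxylic acid; CH(CH2OH) is alcohol, not carboxylic acid. → 0.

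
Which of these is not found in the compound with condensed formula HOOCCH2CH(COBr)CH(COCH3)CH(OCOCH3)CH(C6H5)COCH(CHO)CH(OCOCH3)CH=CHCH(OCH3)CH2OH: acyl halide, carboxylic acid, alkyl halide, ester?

alkyl halide

acyl halide: present (CH(COBr) — pendant –C(=O)X: carbonyl C bonded to C and halogen → acyl halide).
carboxylic acid: present (HOOC — –COOH: carbonyl C bonded to –OH and C → carboxylic acid (the –OH is not a separate alcohol)).
ester: present (CH(OCOCH3) — pendant –OC(=O)CH3: an acyloxy group → ester).
alkyl halide: absent. In CH(COBr), the halogen is on a carbonyl carbon, which makes it an acyl halide, not an alkyl halide.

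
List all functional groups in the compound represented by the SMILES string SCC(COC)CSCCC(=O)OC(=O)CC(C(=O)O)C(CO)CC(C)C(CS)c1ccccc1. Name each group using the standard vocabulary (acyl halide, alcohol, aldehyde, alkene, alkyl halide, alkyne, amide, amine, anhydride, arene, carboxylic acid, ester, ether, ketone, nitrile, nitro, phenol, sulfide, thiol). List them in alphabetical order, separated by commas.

–SH on an sp³ carbon → thiol.
pendant –CH2OCH3: C–O–C linkage → ether.
C–S–C linkage → sulfide (thioether).
two acyl groups sharing one oxygen, –C(=O)–O–C(=O)– → anhydride.
pendant –COOH: carbonyl C bonded to C and –OH → carboxylic acid.
pendant –CH2OH on an sp³ backbone C → alcohol.
pendant –CH2SH → thiol.
–C6H5 phenyl ring → arene.

alcohol, anhydride, arene, carboxylic acid, ether, sulfide, thiol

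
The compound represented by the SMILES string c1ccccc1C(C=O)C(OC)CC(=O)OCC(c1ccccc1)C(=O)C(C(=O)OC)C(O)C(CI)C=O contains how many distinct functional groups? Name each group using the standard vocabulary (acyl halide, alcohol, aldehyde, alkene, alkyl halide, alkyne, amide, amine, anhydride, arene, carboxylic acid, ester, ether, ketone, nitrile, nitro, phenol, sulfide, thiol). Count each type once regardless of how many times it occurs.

7

C6H5– phenyl ring → arene.
pendant –CHO: carbonyl C bonded to C and H → aldehyde.
pendant –OCH3: C–O–C with sp³ C, no adjacent C=O → ether.
–C(=O)–O–C with C on the carbonyl side → ester.
pendant –C6H5: benzene ring → arene.
–C(=O)– with carbon on both sides → ketone.
pendant –COOCH3: carbonyl C bonded to C and –OCH3 → ester.
–OH on an sp³ carbon → alcohol (secondary).
pendant –CH2X: halogen on sp³ carbon → alkyl halide.
terminal –CHO: carbonyl C bonded to H and C → aldehyde.
Distinct types present: alcohol, aldehyde, alkyl halide, arene, ester, ether, ketone.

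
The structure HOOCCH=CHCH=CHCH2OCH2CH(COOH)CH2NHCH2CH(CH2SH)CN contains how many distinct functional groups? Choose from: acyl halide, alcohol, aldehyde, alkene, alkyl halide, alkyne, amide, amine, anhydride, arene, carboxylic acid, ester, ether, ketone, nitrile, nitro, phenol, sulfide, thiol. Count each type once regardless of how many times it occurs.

Taking each segment in turn:
  HOOC: –COOH: carbonyl C bonded to –OH and C → carboxylic acid (the –OH is not a separate alcohol).
  CH=CH: C=C double bond → alkene.
  CH=CH: C=C double bond → alkene.
  CH2OCH2: C–O–C with sp³ carbons on both sides and no adjacent C=O → ether.
  CH(COOH): pendant –COOH: carbonyl C bonded to C and –OH → carboxylic acid.
  CH2NHCH2: C–N–C with sp³ carbons and no adjacent C=O → amine (secondary).
  CH(CH2SH): pendant –CH2SH → thiol.
  CN: –C≡N: carbon triple-bonded to nitrogen → nitrile.
Distinct types present: alkene, amine, carboxylic acid, ether, nitrile, thiol.

6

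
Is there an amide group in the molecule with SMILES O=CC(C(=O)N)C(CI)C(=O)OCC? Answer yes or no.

Reading the structure from left to right:
  OHC: terminal –CHO: carbonyl C bonded to H and C → aldehyde.
  CH(CONH2): pendant –CONH2: carbonyl C bonded to C and N → amide.
  CH(CH2I): pendant –CH2X: halogen on sp³ carbon → alkyl halide.
  COOCH2CH3: –C(=O)OCH2CH3: carbonyl C bonded to C and to –OEt → ester.
The CH(CONH2) segment supplies the amide: pendant –CONH2: carbonyl C bonded to C and N → amide.

yes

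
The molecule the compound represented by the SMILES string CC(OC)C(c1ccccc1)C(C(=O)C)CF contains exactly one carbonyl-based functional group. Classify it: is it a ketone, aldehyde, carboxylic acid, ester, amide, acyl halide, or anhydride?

The carbonyl is in the CH(COCH3) segment: pendant –COCH3: carbonyl C bonded to two carbons → ketone.

ketone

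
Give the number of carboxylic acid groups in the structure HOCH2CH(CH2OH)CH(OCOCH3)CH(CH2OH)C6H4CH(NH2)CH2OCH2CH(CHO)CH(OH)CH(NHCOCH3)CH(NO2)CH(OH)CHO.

0

HO– on an sp³ carbon → alcohol.
pendant –CH2OH on an sp³ backbone C → alcohol.
pendant –OC(=O)CH3: an acyloxy group → ester.
pendant –CH2OH on an sp³ backbone C → alcohol.
para-disubstituted benzene ring → arene.
–NH2 on an sp³ carbon with no adjacent C=O → amine.
C–O–C with sp³ carbons on both sides and no adjacent C=O → ether.
pendant –CHO: carbonyl C bonded to C and H → aldehyde.
–OH on an sp³ carbon → alcohol (secondary).
pendant –NHC(=O)CH3: N bonded to a carbonyl → amide (not amine).
–NO2 on an sp³ carbon → nitro (the N=O is not a carbonyl).
–OH on an sp³ carbon → alcohol (secondary).
terminal –CHO: carbonyl C bonded to H and C → aldehyde.
No segment is a carboxylic acid: HOCH2 is alcohol, not carboxylic acid; CH(CH2OH) is alcohol, not carboxylic acid; CH(OCOCH3) is ester, not carboxylic acid. → 0.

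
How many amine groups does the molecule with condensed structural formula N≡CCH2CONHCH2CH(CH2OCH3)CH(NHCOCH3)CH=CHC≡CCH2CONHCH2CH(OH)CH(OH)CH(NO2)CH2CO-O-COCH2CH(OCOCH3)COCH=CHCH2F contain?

0

N≡C–: carbon triple-bonded to nitrogen → nitrile.
–C(=O)–N– linkage → amide (the N is not an amine).
pendant –CH2OCH3: C–O–C linkage → ether.
pendant –NHC(=O)CH3: N bonded to a carbonyl → amide (not amine).
C=C double bond → alkene.
C≡C triple bond → alkyne.
–C(=O)–N– linkage → amide (the N is not an amine).
–OH on an sp³ carbon → alcohol (secondary).
–OH on an sp³ carbon → alcohol (secondary).
–NO2 on an sp³ carbon → nitro (the N=O is not a carbonyl).
two acyl groups sharing one oxygen, –C(=O)–O–C(=O)– → anhydride.
pendant –OC(=O)CH3: an acyloxy group → ester.
–C(=O)– with carbon on both sides → ketone.
C=C double bond → alkene.
halogen on an sp³ carbon → alkyl halide.
No segment is a amine: N≡C is nitrile, not amine; CH2CONHCH2 is amide, not amine; CH(NHCOCH3) is amide, not amine. → 0.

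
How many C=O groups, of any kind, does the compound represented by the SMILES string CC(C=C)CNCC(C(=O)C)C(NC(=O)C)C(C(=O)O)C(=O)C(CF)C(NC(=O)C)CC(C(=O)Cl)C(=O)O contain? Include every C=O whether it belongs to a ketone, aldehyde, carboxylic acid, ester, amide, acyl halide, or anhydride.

7

CH(COCH3): ketone, 1 C=O (running total 1).
CH(NHCOCH3): amide, 1 C=O (running total 2).
CH(COOH): carboxylic acid, 1 C=O (running total 3).
CO: ketone, 1 C=O (running total 4).
CH(NHCOCH3): amide, 1 C=O (running total 5).
CH(COCl): acyl halide, 1 C=O (running total 6).
COOH: carboxylic acid, 1 C=O (running total 7).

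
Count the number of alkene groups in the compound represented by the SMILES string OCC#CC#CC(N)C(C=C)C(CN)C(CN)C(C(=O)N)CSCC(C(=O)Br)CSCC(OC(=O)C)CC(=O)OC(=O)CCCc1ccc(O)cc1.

1

Working along the chain:
  HOCH2: HO– on an sp³ carbon → alcohol.
  C≡C: C≡C triple bond → alkyne.
  C≡C: C≡C triple bond → alkyne.
  CH(NH2): –NH2 on an sp³ carbon with no adjacent C=O → amine.
  CH(CH=CH2): pendant –CH=CH2: C=C double bond → alkene.
  CH(CH2NH2): pendant –CH2NH2: N on sp³ C, no adjacent C=O → amine.
  CH(CH2NH2): pendant –CH2NH2: N on sp³ C, no adjacent C=O → amine.
  CH(CONH2): pendant –CONH2: carbonyl C bonded to C and N → amide.
  CH2SCH2: C–S–C linkage → sulfide (thioether).
  CH(COBr): pendant –C(=O)X: carbonyl C bonded to C and halogen → acyl halide.
  CH2SCH2: C–S–C linkage → sulfide (thioether).
  CH(OCOCH3): pendant –OC(=O)CH3: an acyloxy group → ester.
  CH2CO-O-COCH2: two acyl groups sharing one oxygen, –C(=O)–O–C(=O)– → anhydride.
  C6H4OH: –OH attached directly to an aromatic ring → phenol (not alcohol); the ring itself is an arene.
Alkene appears at: CH(CH=CH2) → 1.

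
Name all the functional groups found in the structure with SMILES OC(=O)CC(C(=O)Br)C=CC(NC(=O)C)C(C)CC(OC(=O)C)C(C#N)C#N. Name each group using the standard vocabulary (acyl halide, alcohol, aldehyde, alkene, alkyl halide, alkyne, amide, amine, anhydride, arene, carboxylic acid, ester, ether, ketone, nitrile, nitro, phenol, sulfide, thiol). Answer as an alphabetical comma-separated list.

acyl halide, alkene, amide, carboxylic acid, ester, nitrile

–COOH: carbonyl C bonded to –OH and C → carboxylic acid (the –OH is not a separate alcohol).
pendant –C(=O)X: carbonyl C bonded to C and halogen → acyl halide.
C=C double bond → alkene.
pendant –NHC(=O)CH3: N bonded to a carbonyl → amide (not amine).
pendant –OC(=O)CH3: an acyloxy group → ester.
pendant –C≡N: nitrile.
–C≡N: carbon triple-bonded to nitrogen → nitrile.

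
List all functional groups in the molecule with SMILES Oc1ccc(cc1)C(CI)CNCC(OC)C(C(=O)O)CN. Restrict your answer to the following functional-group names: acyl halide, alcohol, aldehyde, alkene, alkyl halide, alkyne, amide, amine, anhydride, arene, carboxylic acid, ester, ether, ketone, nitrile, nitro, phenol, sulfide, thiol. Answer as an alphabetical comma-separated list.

–OH attached directly to an aromatic ring → phenol (not alcohol); the ring itself is an arene.
pendant –CH2X: halogen on sp³ carbon → alkyl halide.
C–N–C with sp³ carbons and no adjacent C=O → amine (secondary).
pendant –OCH3: C–O–C with sp³ C, no adjacent C=O → ether.
pendant –COOH: carbonyl C bonded to C and –OH → carboxylic acid.
–NH2 on an sp³ carbon with no adjacent C=O → amine.

alkyl halide, amine, arene, carboxylic acid, ether, phenol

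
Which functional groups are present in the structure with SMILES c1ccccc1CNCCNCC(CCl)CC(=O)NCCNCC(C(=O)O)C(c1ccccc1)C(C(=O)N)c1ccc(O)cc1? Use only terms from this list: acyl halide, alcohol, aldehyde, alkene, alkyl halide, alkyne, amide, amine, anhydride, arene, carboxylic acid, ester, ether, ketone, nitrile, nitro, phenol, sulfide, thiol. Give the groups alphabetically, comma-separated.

alkyl halide, amide, amine, arene, carboxylic acid, phenol

Taking each segment in turn:
  C6H5: C6H5– phenyl ring → arene.
  CH2NHCH2: C–N–C with sp³ carbons and no adjacent C=O → amine (secondary).
  CH2NHCH2: C–N–C with sp³ carbons and no adjacent C=O → amine (secondary).
  CH(CH2Cl): pendant –CH2X: halogen on sp³ carbon → alkyl halide.
  CH2CONHCH2: –C(=O)–N– linkage → amide (the N is not an amine).
  CH2NHCH2: C–N–C with sp³ carbons and no adjacent C=O → amine (secondary).
  CH(COOH): pendant –COOH: carbonyl C bonded to C and –OH → carboxylic acid.
  CH(C6H5): pendant –C6H5: benzene ring → arene.
  CH(CONH2): pendant –CONH2: carbonyl C bonded to C and N → amide.
  C6H4OH: –OH attached directly to an aromatic ring → phenol (not alcohol); the ring itself is an arene.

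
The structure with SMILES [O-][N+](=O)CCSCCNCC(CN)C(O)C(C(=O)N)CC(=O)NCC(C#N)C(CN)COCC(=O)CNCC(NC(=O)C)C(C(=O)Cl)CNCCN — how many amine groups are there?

Reading the structure from left to right:
  O2NCH2: –NO2 on carbon → nitro group.
  CH2SCH2: C–S–C linkage → sulfide (thioether).
  CH2NHCH2: C–N–C with sp³ carbons and no adjacent C=O → amine (secondary).
  CH(CH2NH2): pendant –CH2NH2: N on sp³ C, no adjacent C=O → amine.
  CH(OH): –OH on an sp³ carbon → alcohol (secondary).
  CH(CONH2): pendant –CONH2: carbonyl C bonded to C and N → amide.
  CH2CONHCH2: –C(=O)–N– linkage → amide (the N is not an amine).
  CH(CN): pendant –C≡N: nitrile.
  CH(CH2NH2): pendant –CH2NH2: N on sp³ C, no adjacent C=O → amine.
  CH2OCH2: C–O–C with sp³ carbons on both sides and no adjacent C=O → ether.
  CO: –C(=O)– with carbon on both sides → ketone.
  CH2NHCH2: C–N–C with sp³ carbons and no adjacent C=O → amine (secondary).
  CH(NHCOCH3): pendant –NHC(=O)CH3: N bonded to a carbonyl → amide (not amine).
  CH(COCl): pendant –C(=O)X: carbonyl C bonded to C and halogen → acyl halide.
  CH2NHCH2: C–N–C with sp³ carbons and no adjacent C=O → amine (secondary).
  CH2NH2: –NH2 on an sp³ carbon with no adjacent C=O → amine.
Amine appears at: CH2NHCH2, CH(CH2NH2), CH(CH2NH2), CH2NHCH2, CH2NHCH2, CH2NH2 → 6.

6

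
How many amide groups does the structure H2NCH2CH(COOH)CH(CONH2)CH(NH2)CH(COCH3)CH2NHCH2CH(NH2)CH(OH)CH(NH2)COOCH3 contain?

–NH2 on an sp³ carbon with no adjacent C=O → amine.
pendant –COOH: carbonyl C bonded to C and –OH → carboxylic acid.
pendant –CONH2: carbonyl C bonded to C and N → amide.
–NH2 on an sp³ carbon with no adjacent C=O → amine.
pendant –COCH3: carbonyl C bonded to two carbons → ketone.
C–N–C with sp³ carbons and no adjacent C=O → amine (secondary).
–NH2 on an sp³ carbon with no adjacent C=O → amine.
–OH on an sp³ carbon → alcohol (secondary).
–NH2 on an sp³ carbon with no adjacent C=O → amine.
–C(=O)OCH3: carbonyl C bonded to C and to –OCH3 → ester (not ketone + ether).
Amide appears at: CH(CONH2) → 1.

1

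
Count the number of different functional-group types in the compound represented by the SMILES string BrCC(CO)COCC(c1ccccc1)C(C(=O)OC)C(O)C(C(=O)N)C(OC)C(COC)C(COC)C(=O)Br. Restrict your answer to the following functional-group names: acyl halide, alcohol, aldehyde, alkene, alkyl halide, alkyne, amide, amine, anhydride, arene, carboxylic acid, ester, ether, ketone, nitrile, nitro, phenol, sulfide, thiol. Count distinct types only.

Working along the chain:
  BrCH2: halogen on an sp³ carbon → alkyl halide.
  CH(CH2OH): pendant –CH2OH on an sp³ backbone C → alcohol.
  CH2OCH2: C–O–C with sp³ carbons on both sides and no adjacent C=O → ether.
  CH(C6H5): pendant –C6H5: benzene ring → arene.
  CH(COOCH3): pendant –COOCH3: carbonyl C bonded to C and –OCH3 → ester.
  CH(OH): –OH on an sp³ carbon → alcohol (secondary).
  CH(CONH2): pendant –CONH2: carbonyl C bonded to C and N → amide.
  CH(OCH3): pendant –OCH3: C–O–C with sp³ C, no adjacent C=O → ether.
  CH(CH2OCH3): pendant –CH2OCH3: C–O–C linkage → ether.
  CH(CH2OCH3): pendant –CH2OCH3: C–O–C linkage → ether.
  COBr: –C(=O)Br: carbonyl C bonded to C and to a halogen → acyl halide (not alkyl halide).
Distinct types present: acyl halide, alcohol, alkyl halide, amide, arene, ester, ether.

7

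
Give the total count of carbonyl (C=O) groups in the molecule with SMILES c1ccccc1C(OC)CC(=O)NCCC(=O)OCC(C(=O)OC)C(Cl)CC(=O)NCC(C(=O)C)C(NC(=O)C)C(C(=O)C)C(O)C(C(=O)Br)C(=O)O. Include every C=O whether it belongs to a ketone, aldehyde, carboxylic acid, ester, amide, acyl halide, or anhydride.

9

CH2CONHCH2: amide, 1 C=O (running total 1).
CH2COOCH2: ester, 1 C=O (running total 2).
CH(COOCH3): ester, 1 C=O (running total 3).
CH2CONHCH2: amide, 1 C=O (running total 4).
CH(COCH3): ketone, 1 C=O (running total 5).
CH(NHCOCH3): amide, 1 C=O (running total 6).
CH(COCH3): ketone, 1 C=O (running total 7).
CH(COBr): acyl halide, 1 C=O (running total 8).
COOH: carboxylic acid, 1 C=O (running total 9).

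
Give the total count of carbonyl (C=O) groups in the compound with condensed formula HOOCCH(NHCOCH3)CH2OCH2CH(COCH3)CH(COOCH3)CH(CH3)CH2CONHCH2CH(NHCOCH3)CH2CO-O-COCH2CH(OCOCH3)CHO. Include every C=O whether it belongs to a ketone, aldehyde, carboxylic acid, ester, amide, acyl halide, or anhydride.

HOOC: carboxylic acid, 1 C=O (running total 1).
CH(NHCOCH3): amide, 1 C=O (running total 2).
CH(COCH3): ketone, 1 C=O (running total 3).
CH(COOCH3): ester, 1 C=O (running total 4).
CH2CONHCH2: amide, 1 C=O (running total 5).
CH(NHCOCH3): amide, 1 C=O (running total 6).
CH2CO-O-COCH2: anhydride, 2 C=O (running total 8).
CH(OCOCH3): ester, 1 C=O (running total 9).
CHO: aldehyde, 1 C=O (running total 10).

10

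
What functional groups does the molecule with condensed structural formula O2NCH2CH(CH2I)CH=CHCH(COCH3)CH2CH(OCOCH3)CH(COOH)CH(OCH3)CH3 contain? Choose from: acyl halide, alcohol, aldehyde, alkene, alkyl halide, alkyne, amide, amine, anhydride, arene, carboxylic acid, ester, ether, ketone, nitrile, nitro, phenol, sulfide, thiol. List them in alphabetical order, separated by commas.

alkene, alkyl halide, carboxylic acid, ester, ether, ketone, nitro

–NO2 on carbon → nitro group.
pendant –CH2X: halogen on sp³ carbon → alkyl halide.
C=C double bond → alkene.
pendant –COCH3: carbonyl C bonded to two carbons → ketone.
pendant –OC(=O)CH3: an acyloxy group → ester.
pendant –COOH: carbonyl C bonded to C and –OH → carboxylic acid.
pendant –OCH3: C–O–C with sp³ C, no adjacent C=O → ether.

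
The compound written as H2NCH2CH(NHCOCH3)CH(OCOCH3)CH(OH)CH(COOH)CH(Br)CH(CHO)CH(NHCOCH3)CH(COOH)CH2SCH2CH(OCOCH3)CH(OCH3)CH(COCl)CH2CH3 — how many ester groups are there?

2

–NH2 on an sp³ carbon with no adjacent C=O → amine.
pendant –NHC(=O)CH3: N bonded to a carbonyl → amide (not amine).
pendant –OC(=O)CH3: an acyloxy group → ester.
–OH on an sp³ carbon → alcohol (secondary).
pendant –COOH: carbonyl C bonded to C and –OH → carboxylic acid.
halogen on an sp³ carbon → alkyl halide.
pendant –CHO: carbonyl C bonded to C and H → aldehyde.
pendant –NHC(=O)CH3: N bonded to a carbonyl → amide (not amine).
pendant –COOH: carbonyl C bonded to C and –OH → carboxylic acid.
C–S–C linkage → sulfide (thioether).
pendant –OC(=O)CH3: an acyloxy group → ester.
pendant –OCH3: C–O–C with sp³ C, no adjacent C=O → ether.
pendant –C(=O)X: carbonyl C bonded to C and halogen → acyl halide.
Ester appears at: CH(OCOCH3), CH(OCOCH3) → 2.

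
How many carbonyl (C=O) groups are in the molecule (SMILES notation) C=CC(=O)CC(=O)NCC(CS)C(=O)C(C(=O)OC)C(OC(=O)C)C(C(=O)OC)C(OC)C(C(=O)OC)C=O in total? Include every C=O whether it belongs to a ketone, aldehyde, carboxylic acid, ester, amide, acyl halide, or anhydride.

8

CO: ketone, 1 C=O (running total 1).
CH2CONHCH2: amide, 1 C=O (running total 2).
CO: ketone, 1 C=O (running total 3).
CH(COOCH3): ester, 1 C=O (running total 4).
CH(OCOCH3): ester, 1 C=O (running total 5).
CH(COOCH3): ester, 1 C=O (running total 6).
CH(COOCH3): ester, 1 C=O (running total 7).
CHO: aldehyde, 1 C=O (running total 8).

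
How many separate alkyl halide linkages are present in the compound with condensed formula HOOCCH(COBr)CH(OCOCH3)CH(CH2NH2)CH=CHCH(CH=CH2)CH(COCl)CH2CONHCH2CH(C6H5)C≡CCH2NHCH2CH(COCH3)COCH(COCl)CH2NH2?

Working along the chain:
  HOOC: –COOH: carbonyl C bonded to –OH and C → carboxylic acid (the –OH is not a separate alcohol).
  CH(COBr): pendant –C(=O)X: carbonyl C bonded to C and halogen → acyl halide.
  CH(OCOCH3): pendant –OC(=O)CH3: an acyloxy group → ester.
  CH(CH2NH2): pendant –CH2NH2: N on sp³ C, no adjacent C=O → amine.
  CH=CH: C=C double bond → alkene.
  CH(CH=CH2): pendant –CH=CH2: C=C double bond → alkene.
  CH(COCl): pendant –C(=O)X: carbonyl C bonded to C and halogen → acyl halide.
  CH2CONHCH2: –C(=O)–N– linkage → amide (the N is not an amine).
  CH(C6H5): pendant –C6H5: benzene ring → arene.
  C≡C: C≡C triple bond → alkyne.
  CH2NHCH2: C–N–C with sp³ carbons and no adjacent C=O → amine (secondary).
  CH(COCH3): pendant –COCH3: carbonyl C bonded to two carbons → ketone.
  CO: –C(=O)– with carbon on both sides → ketone.
  CH(COCl): pendant –C(=O)X: carbonyl C bonded to C and halogen → acyl halide.
  CH2NH2: –NH2 on an sp³ carbon with no adjacent C=O → amine.
No segment is a alkyl halide: CH(COBr) is acyl halide, not alkyl halide; CH(COCl) is acyl halide, not alkyl halide; CH(COCl) is acyl halide, not alkyl halide. → 0.

0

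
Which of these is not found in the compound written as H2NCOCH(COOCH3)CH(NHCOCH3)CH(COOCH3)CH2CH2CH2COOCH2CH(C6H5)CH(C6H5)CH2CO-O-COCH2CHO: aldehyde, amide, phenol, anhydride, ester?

aldehyde: present (CHO — terminal –CHO: carbonyl C bonded to H and C → aldehyde).
amide: present (H2NCO — –C(=O)NH2: carbonyl C bonded to C and to N → amide (the N is not a separate amine)).
anhydride: present (CH2CO-O-COCH2 — two acyl groups sharing one oxygen, –C(=O)–O–C(=O)– → anhydride).
ester: present (CH(COOCH3) — pendant –COOCH3: carbonyl C bonded to C and –OCH3 → ester).
phenol: no segment matches this pattern.

phenol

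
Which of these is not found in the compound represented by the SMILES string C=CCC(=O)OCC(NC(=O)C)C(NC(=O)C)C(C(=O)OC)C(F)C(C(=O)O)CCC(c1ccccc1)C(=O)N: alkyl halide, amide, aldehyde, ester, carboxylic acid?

carboxylic acid: present (CH(COOH) — pendant –COOH: carbonyl C bonded to C and –OH → carboxylic acid).
alkyl halide: present (CH(F) — halogen on an sp³ carbon → alkyl halide).
ester: present (CH2COOCH2 — –C(=O)–O–C with C on the carbonyl side → ester).
amide: present (CH(NHCOCH3) — pendant –NHC(=O)CH3: N bonded to a carbonyl → amide (not amine)).
aldehyde: absent. In CH(COOH), the carbonyl carbon bears –OH, not –H, so it is a carboxylic acid.

aldehyde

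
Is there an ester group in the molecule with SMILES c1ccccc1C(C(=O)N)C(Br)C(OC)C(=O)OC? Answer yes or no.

yes

C6H5– phenyl ring → arene.
pendant –CONH2: carbonyl C bonded to C and N → amide.
halogen on an sp³ carbon → alkyl halide.
pendant –OCH3: C–O–C with sp³ C, no adjacent C=O → ether.
–C(=O)OCH3: carbonyl C bonded to C and to –OCH3 → ester (not ketone + ether).
The COOCH3 segment supplies the ester: –C(=O)OCH3: carbonyl C bonded to C and to –OCH3 → ester (not ketone + ether).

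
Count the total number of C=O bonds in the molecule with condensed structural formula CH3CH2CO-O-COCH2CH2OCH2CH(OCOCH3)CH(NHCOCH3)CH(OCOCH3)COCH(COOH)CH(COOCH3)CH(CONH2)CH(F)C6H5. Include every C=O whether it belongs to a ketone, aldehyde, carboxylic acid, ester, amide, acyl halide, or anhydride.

CH2CO-O-COCH2: anhydride, 2 C=O (running total 2).
CH(OCOCH3): ester, 1 C=O (running total 3).
CH(NHCOCH3): amide, 1 C=O (running total 4).
CH(OCOCH3): ester, 1 C=O (running total 5).
CO: ketone, 1 C=O (running total 6).
CH(COOH): carboxylic acid, 1 C=O (running total 7).
CH(COOCH3): ester, 1 C=O (running total 8).
CH(CONH2): amide, 1 C=O (running total 9).

9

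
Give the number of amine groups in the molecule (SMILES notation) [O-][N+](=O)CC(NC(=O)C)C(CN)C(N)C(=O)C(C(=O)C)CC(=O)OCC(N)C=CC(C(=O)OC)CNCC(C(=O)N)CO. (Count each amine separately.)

–NO2 on carbon → nitro group.
pendant –NHC(=O)CH3: N bonded to a carbonyl → amide (not amine).
pendant –CH2NH2: N on sp³ C, no adjacent C=O → amine.
–NH2 on an sp³ carbon with no adjacent C=O → amine.
–C(=O)– with carbon on both sides → ketone.
pendant –COCH3: carbonyl C bonded to two carbons → ketone.
–C(=O)–O–C with C on the carbonyl side → ester.
–NH2 on an sp³ carbon with no adjacent C=O → amine.
C=C double bond → alkene.
pendant –COOCH3: carbonyl C bonded to C and –OCH3 → ester.
C–N–C with sp³ carbons and no adjacent C=O → amine (secondary).
pendant –CONH2: carbonyl C bonded to C and N → amide.
–OH on an sp³ carbon → alcohol.
Amine appears at: CH(CH2NH2), CH(NH2), CH(NH2), CH2NHCH2 → 4.

4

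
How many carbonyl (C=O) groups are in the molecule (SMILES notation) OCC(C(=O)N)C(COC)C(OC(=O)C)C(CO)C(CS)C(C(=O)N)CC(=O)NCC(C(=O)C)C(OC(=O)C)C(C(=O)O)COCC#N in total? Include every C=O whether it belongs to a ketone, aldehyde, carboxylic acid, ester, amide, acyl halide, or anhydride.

CH(CONH2): amide, 1 C=O (running total 1).
CH(OCOCH3): ester, 1 C=O (running total 2).
CH(CONH2): amide, 1 C=O (running total 3).
CH2CONHCH2: amide, 1 C=O (running total 4).
CH(COCH3): ketone, 1 C=O (running total 5).
CH(OCOCH3): ester, 1 C=O (running total 6).
CH(COOH): carboxylic acid, 1 C=O (running total 7).

7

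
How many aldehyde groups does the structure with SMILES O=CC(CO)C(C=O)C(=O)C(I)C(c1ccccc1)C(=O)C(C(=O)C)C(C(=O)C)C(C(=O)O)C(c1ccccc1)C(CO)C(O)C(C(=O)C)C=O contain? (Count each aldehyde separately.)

Reading the structure from left to right:
  OHC: terminal –CHO: carbonyl C bonded to H and C → aldehyde.
  CH(CH2OH): pendant –CH2OH on an sp³ backbone C → alcohol.
  CH(CHO): pendant –CHO: carbonyl C bonded to C and H → aldehyde.
  CO: –C(=O)– with carbon on both sides → ketone.
  CH(I): halogen on an sp³ carbon → alkyl halide.
  CH(C6H5): pendant –C6H5: benzene ring → arene.
  CO: –C(=O)– with carbon on both sides → ketone.
  CH(COCH3): pendant –COCH3: carbonyl C bonded to two carbons → ketone.
  CH(COCH3): pendant –COCH3: carbonyl C bonded to two carbons → ketone.
  CH(COOH): pendant –COOH: carbonyl C bonded to C and –OH → carboxylic acid.
  CH(C6H5): pendant –C6H5: benzene ring → arene.
  CH(CH2OH): pendant –CH2OH on an sp³ backbone C → alcohol.
  CH(OH): –OH on an sp³ carbon → alcohol (secondary).
  CH(COCH3): pendant –COCH3: carbonyl C bonded to two carbons → ketone.
  CHO: terminal –CHO: carbonyl C bonded to H and C → aldehyde.
Aldehyde appears at: OHC, CH(CHO), CHO → 3.

3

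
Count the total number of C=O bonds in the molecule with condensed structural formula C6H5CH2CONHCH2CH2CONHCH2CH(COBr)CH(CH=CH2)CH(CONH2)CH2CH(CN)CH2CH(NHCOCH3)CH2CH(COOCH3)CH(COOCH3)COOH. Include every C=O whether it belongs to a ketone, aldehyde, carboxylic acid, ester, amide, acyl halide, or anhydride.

CH2CONHCH2: amide, 1 C=O (running total 1).
CH2CONHCH2: amide, 1 C=O (running total 2).
CH(COBr): acyl halide, 1 C=O (running total 3).
CH(CONH2): amide, 1 C=O (running total 4).
CH(NHCOCH3): amide, 1 C=O (running total 5).
CH(COOCH3): ester, 1 C=O (running total 6).
CH(COOCH3): ester, 1 C=O (running total 7).
COOH: carboxylic acid, 1 C=O (running total 8).

8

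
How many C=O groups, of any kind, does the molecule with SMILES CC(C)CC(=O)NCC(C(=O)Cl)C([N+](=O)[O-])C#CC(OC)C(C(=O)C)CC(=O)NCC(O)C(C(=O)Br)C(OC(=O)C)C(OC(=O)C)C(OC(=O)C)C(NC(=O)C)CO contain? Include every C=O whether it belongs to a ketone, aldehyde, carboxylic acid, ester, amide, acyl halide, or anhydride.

CH2CONHCH2: amide, 1 C=O (running total 1).
CH(COCl): acyl halide, 1 C=O (running total 2).
CH(COCH3): ketone, 1 C=O (running total 3).
CH2CONHCH2: amide, 1 C=O (running total 4).
CH(COBr): acyl halide, 1 C=O (running total 5).
CH(OCOCH3): ester, 1 C=O (running total 6).
CH(OCOCH3): ester, 1 C=O (running total 7).
CH(OCOCH3): ester, 1 C=O (running total 8).
CH(NHCOCH3): amide, 1 C=O (running total 9).

9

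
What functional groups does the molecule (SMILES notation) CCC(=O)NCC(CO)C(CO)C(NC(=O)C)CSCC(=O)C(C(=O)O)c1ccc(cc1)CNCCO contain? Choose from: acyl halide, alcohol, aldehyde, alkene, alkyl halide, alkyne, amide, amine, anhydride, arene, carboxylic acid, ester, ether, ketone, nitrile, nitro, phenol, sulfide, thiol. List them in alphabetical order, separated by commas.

alcohol, amide, amine, arene, carboxylic acid, ketone, sulfide

Working along the chain:
  CH2CONHCH2: –C(=O)–N– linkage → amide (the N is not an amine).
  CH(CH2OH): pendant –CH2OH on an sp³ backbone C → alcohol.
  CH(CH2OH): pendant –CH2OH on an sp³ backbone C → alcohol.
  CH(NHCOCH3): pendant –NHC(=O)CH3: N bonded to a carbonyl → amide (not amine).
  CH2SCH2: C–S–C linkage → sulfide (thioether).
  CO: –C(=O)– with carbon on both sides → ketone.
  CH(COOH): pendant –COOH: carbonyl C bonded to C and –OH → carboxylic acid.
  C6H4: para-disubstituted benzene ring → arene.
  CH2NHCH2: C–N–C with sp³ carbons and no adjacent C=O → amine (secondary).
  CH2OH: –OH on an sp³ carbon → alcohol.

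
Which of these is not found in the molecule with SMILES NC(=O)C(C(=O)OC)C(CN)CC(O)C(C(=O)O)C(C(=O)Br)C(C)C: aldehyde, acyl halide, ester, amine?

amine: present (CH(CH2NH2) — pendant –CH2NH2: N on sp³ C, no adjacent C=O → amine).
ester: present (CH(COOCH3) — pendant –COOCH3: carbonyl C bonded to C and –OCH3 → ester).
acyl halide: present (CH(COBr) — pendant –C(=O)X: carbonyl C bonded to C and halogen → acyl halide).
aldehyde: absent. In CH(COOH), the carbonyl carbon bears –OH, not –H, so it is a carboxylic acid.

aldehyde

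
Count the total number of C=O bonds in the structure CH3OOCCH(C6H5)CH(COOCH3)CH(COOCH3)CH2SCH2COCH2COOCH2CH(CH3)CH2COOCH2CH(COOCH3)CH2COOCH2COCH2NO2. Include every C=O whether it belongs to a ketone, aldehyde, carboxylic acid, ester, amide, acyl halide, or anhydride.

CH3OOC: ester, 1 C=O (running total 1).
CH(COOCH3): ester, 1 C=O (running total 2).
CH(COOCH3): ester, 1 C=O (running total 3).
CO: ketone, 1 C=O (running total 4).
CH2COOCH2: ester, 1 C=O (running total 5).
CH2COOCH2: ester, 1 C=O (running total 6).
CH(COOCH3): ester, 1 C=O (running total 7).
CH2COOCH2: ester, 1 C=O (running total 8).
CO: ketone, 1 C=O (running total 9).

9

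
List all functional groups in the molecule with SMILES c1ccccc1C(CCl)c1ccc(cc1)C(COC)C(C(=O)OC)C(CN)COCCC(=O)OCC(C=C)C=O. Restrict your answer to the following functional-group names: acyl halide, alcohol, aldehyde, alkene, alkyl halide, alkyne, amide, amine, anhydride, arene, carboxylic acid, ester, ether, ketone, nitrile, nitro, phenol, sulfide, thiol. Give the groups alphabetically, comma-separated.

C6H5– phenyl ring → arene.
pendant –CH2X: halogen on sp³ carbon → alkyl halide.
para-disubstituted benzene ring → arene.
pendant –CH2OCH3: C–O–C linkage → ether.
pendant –COOCH3: carbonyl C bonded to C and –OCH3 → ester.
pendant –CH2NH2: N on sp³ C, no adjacent C=O → amine.
C–O–C with sp³ carbons on both sides and no adjacent C=O → ether.
–C(=O)–O–C with C on the carbonyl side → ester.
pendant –CH=CH2: C=C double bond → alkene.
terminal –CHO: carbonyl C bonded to H and C → aldehyde.

aldehyde, alkene, alkyl halide, amine, arene, ester, ether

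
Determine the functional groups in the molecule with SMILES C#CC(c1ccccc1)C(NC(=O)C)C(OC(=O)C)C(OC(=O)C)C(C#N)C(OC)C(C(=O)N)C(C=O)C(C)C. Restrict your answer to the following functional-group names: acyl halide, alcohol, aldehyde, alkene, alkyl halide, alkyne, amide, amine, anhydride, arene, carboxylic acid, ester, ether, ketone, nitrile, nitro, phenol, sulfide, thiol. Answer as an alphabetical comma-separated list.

Reading the structure from left to right:
  HC≡C: C≡C triple bond → alkyne.
  CH(C6H5): pendant –C6H5: benzene ring → arene.
  CH(NHCOCH3): pendant –NHC(=O)CH3: N bonded to a carbonyl → amide (not amine).
  CH(OCOCH3): pendant –OC(=O)CH3: an acyloxy group → ester.
  CH(OCOCH3): pendant –OC(=O)CH3: an acyloxy group → ester.
  CH(CN): pendant –C≡N: nitrile.
  CH(OCH3): pendant –OCH3: C–O–C with sp³ C, no adjacent C=O → ether.
  CH(CONH2): pendant –CONH2: carbonyl C bonded to C and N → amide.
  CH(CHO): pendant –CHO: carbonyl C bonded to C and H → aldehyde.

aldehyde, alkyne, amide, arene, ester, ether, nitrile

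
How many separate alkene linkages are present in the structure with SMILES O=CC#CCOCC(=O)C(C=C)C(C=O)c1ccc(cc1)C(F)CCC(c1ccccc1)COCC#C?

Working along the chain:
  OHC: terminal –CHO: carbonyl C bonded to H and C → aldehyde.
  C≡C: C≡C triple bond → alkyne.
  CH2OCH2: C–O–C with sp³ carbons on both sides and no adjacent C=O → ether.
  CO: –C(=O)– with carbon on both sides → ketone.
  CH(CH=CH2): pendant –CH=CH2: C=C double bond → alkene.
  CH(CHO): pendant –CHO: carbonyl C bonded to C and H → aldehyde.
  C6H4: para-disubstituted benzene ring → arene.
  CH(F): halogen on an sp³ carbon → alkyl halide.
  CH(C6H5): pendant –C6H5: benzene ring → arene.
  CH2OCH2: C–O–C with sp³ carbons on both sides and no adjacent C=O → ether.
  C≡CH: C≡C triple bond → alkyne.
Alkene appears at: CH(CH=CH2) → 1.

1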